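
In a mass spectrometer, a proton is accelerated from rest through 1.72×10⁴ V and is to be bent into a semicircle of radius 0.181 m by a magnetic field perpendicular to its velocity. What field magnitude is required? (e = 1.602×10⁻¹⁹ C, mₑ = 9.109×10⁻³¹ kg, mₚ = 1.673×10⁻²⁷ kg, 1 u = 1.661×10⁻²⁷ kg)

v = √(2|q|V/m) = √(2·1.602×10⁻¹⁹·1.72×10⁴/1.673×10⁻²⁷) ≈ 1.815×10⁶ m/s.
B = mv/(|q|r) = (1.673×10⁻²⁷)(1.815×10⁶)/((1.602×10⁻¹⁹)(0.181)) ≈ 0.105 T.

B ≈ 0.105 T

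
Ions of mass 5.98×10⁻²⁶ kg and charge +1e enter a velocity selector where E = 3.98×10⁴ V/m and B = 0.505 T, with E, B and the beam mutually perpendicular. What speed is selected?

v = 7.88×10⁴ m/s

For undeflected motion the electric and magnetic forces balance: qE = qvB.
v = E/B = 3.98×10⁴/0.505 = 7.88×10⁴ m/s.
The result is independent of the particle's charge and mass.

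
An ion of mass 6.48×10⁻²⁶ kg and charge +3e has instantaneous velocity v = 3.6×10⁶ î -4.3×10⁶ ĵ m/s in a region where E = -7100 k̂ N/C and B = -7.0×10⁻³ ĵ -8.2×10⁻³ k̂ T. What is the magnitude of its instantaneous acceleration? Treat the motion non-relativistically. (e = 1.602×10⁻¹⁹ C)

|a| ≈ 4.17×10¹¹ m/s²

v×B = (3.53×10⁴, 2.95×10⁴, -2.52×10⁴) N/C.
E + v×B = (3.53×10⁴, 2.95×10⁴, -3.23×10⁴) N/C.
F = q(E + v×B) = (4.806×10⁻¹⁹ C)·(3.53×10⁴, 2.95×10⁴, -3.23×10⁴) = (1.69×10⁻¹⁴, 1.42×10⁻¹⁴, -1.55×10⁻¹⁴) N.
|a| = |F|/m = 2.701×10⁻¹⁴/6.48×10⁻²⁶ ≈ 4.17×10¹¹ m/s².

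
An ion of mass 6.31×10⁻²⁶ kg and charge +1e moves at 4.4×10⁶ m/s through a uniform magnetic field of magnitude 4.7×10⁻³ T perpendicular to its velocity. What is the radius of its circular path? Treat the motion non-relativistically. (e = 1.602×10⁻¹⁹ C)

r ≈ 370 m

The magnetic force provides the centripetal force: |q|vB = mv²/r.
r = mv/(|q|B) = (6.31×10⁻²⁶)(4.4×10⁶)/((1.602×10⁻¹⁹)(4.7×10⁻³)) ≈ 370 m.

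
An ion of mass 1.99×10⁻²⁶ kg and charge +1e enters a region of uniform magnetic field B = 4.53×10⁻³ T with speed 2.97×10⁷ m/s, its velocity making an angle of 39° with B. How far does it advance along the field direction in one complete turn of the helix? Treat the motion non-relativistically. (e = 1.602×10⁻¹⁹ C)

v∥ = v cosθ = 2.97×10⁷·cos39° ≈ 2.308×10⁷ m/s.
T = 2πm/(|q|B) = 2π(1.99×10⁻²⁶)/((1.602×10⁻¹⁹)(4.53×10⁻³)) ≈ 1.723×10⁻⁴ s.
pitch = v∥ T = (2.308×10⁷)(1.723×10⁻⁴) ≈ 3980 m.

p ≈ 3980 m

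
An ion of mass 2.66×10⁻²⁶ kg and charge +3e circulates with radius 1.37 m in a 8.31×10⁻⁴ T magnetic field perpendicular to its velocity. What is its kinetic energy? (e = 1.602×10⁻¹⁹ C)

v = |q|Br/m, then KE = ½mv² = (qBr)²/(2m).
v = (4.806×10⁻¹⁹)(8.31×10⁻⁴)(1.37)/2.66×10⁻²⁶ ≈ 2.057×10⁴ m/s.
KE = ½(2.66×10⁻²⁶)(2.057×10⁴)² ≈ 5.63×10⁻¹⁸ J.

KE ≈ 5.63×10⁻¹⁸ J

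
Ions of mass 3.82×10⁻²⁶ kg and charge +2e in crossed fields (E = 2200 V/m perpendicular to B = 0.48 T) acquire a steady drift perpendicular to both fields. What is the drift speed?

In crossed fields the guiding centre drifts at v_d = |E×B|/B² = E/B, independent of charge and mass.
v_d = 2200/0.48 = 4600 m/s.

v_d ≈ 4600 m/s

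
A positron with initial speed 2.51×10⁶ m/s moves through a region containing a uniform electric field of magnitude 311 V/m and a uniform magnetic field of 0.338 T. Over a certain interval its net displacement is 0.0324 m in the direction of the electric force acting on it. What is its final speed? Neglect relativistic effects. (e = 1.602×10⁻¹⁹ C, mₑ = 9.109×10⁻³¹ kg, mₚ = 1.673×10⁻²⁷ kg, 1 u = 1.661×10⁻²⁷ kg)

B does no work; ΔKE = |q|E d.
½mv_f² = ½mv₀² + |q|Ed = ½(9.109×10⁻³¹)(2.51×10⁶)² + (1.602×10⁻¹⁹)(311)(0.0324) ≈ 2.869×10⁻¹⁸ J + 1.614×10⁻¹⁸ J ≈ 4.484×10⁻¹⁸ J.
v_f = √(2·4.484×10⁻¹⁸/9.109×10⁻³¹) ≈ 3.14×10⁶ m/s.

v_f ≈ 3.14×10⁶ m/s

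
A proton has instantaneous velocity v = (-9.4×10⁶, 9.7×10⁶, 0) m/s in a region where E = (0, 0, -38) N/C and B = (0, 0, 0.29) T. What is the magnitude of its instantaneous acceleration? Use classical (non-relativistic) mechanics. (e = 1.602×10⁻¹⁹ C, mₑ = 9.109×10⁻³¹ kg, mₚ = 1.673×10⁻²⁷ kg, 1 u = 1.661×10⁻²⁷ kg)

v×B = (2.81×10⁶, 2.73×10⁶, 0) N/C.
E + v×B = (2.81×10⁶, 2.73×10⁶, -38.0) N/C.
F = q(E + v×B) = (1.602×10⁻¹⁹ C)·(2.81×10⁶, 2.73×10⁶, -38.0) = (4.51×10⁻¹³, 4.37×10⁻¹³, -6.09×10⁻¹⁸) N.
|a| = |F|/m = 6.275×10⁻¹³/1.673×10⁻²⁷ ≈ 3.75×10¹⁴ m/s².

|a| ≈ 3.75×10¹⁴ m/s²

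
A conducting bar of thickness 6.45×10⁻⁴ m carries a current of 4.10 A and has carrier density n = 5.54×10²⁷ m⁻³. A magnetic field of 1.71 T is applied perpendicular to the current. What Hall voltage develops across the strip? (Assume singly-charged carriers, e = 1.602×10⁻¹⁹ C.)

V_H = IB/(n e t).
V_H = (4.10)(1.71)/((5.54×10²⁷)(1.602×10⁻¹⁹)(6.45×10⁻⁴)) ≈ 1.22×10⁻⁵ V.

V_H ≈ 1.22×10⁻⁵ V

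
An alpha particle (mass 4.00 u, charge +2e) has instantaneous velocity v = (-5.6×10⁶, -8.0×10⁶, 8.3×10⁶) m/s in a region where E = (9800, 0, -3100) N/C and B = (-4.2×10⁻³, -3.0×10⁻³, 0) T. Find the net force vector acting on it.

F ≈ (1.11×10⁻¹⁴, -1.12×10⁻¹⁴, -6.38×10⁻¹⁵) N

v×B = (2.49×10⁴, -3.49×10⁴, -1.68×10⁴) N/C.
E + v×B = (3.47×10⁴, -3.49×10⁴, -1.99×10⁴) N/C.
F = q(E + v×B) = (3.204×10⁻¹⁹ C)·(3.47×10⁴, -3.49×10⁴, -1.99×10⁴) = (1.11×10⁻¹⁴, -1.12×10⁻¹⁴, -6.38×10⁻¹⁵) N.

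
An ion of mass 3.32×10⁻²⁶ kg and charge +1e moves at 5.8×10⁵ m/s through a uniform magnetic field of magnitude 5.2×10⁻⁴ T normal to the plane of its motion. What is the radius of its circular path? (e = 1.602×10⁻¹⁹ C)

r ≈ 230 m

The magnetic force provides the centripetal force: |q|vB = mv²/r.
r = mv/(|q|B) = (3.32×10⁻²⁶)(5.8×10⁵)/((1.602×10⁻¹⁹)(5.2×10⁻⁴)) ≈ 230 m.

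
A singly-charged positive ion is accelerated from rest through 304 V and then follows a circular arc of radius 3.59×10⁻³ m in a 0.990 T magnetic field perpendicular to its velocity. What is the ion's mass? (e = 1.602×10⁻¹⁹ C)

m ≈ 3.33×10⁻²⁷ kg

Combine |q|V = ½mv² and r = mv/(|q|B): eliminate v to get m = qB²r²/(2V).
m = (1.602×10⁻¹⁹)(0.990)²(3.59×10⁻³)²/(2·304) ≈ 3.33×10⁻²⁷ kg.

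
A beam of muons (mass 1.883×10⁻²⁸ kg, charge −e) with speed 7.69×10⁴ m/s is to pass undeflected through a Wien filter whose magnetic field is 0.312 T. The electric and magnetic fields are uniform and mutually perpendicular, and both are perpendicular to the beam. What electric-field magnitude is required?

For straight-line motion qE = qvB, so E = vB.
E = 7.69×10⁴ × 0.312 = 2.40×10⁴ V/m.

E = 2.40×10⁴ V/m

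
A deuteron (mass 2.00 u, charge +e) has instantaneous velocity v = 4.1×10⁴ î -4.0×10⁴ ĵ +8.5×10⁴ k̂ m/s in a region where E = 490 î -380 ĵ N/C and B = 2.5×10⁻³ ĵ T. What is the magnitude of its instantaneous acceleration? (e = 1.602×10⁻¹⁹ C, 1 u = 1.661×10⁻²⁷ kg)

v×B = (-212, 0, 102) N/C.
E + v×B = (278, -380, 102) N/C.
F = q(E + v×B) = (1.602×10⁻¹⁹ C)·(278, -380, 102) = (4.45×10⁻¹⁷, -6.09×10⁻¹⁷, 1.64×10⁻¹⁷) N.
|a| = |F|/m = 7.715×10⁻¹⁷/3.322×10⁻²⁷ ≈ 2.32×10¹⁰ m/s².

|a| ≈ 2.32×10¹⁰ m/s²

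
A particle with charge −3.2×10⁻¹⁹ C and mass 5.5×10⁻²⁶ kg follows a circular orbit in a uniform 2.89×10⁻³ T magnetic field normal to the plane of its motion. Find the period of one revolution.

T ≈ 3.74×10⁻⁴ s

The cyclotron period depends only on m, q, B: T = 2πm/(|q|B).
T = 2π(5.5×10⁻²⁶)/((3.2×10⁻¹⁹)(2.89×10⁻³)) ≈ 3.74×10⁻⁴ s.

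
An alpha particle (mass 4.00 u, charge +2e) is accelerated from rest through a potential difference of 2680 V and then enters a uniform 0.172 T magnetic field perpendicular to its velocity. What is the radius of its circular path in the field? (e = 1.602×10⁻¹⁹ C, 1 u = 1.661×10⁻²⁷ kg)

r ≈ 0.0613 m

Acceleration: |q|V = ½mv² ⇒ v = √(2|q|V/m) = √(2·3.204×10⁻¹⁹·2680/6.644×10⁻²⁷) ≈ 5.084×10⁵ m/s.
In the field: r = mv/(|q|B) = (6.644×10⁻²⁷)(5.084×10⁵)/((3.204×10⁻¹⁹)(0.172)) ≈ 0.0613 m.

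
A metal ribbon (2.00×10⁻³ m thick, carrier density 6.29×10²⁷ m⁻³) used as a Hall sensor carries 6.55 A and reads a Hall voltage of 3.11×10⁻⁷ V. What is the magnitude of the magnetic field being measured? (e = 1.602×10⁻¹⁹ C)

From V_H = IB/(n e t), B = V_H n e t / I.
B = (3.11×10⁻⁷)(6.29×10²⁷)(1.602×10⁻¹⁹)(2.00×10⁻³)/6.55 ≈ 0.0957 T.

B ≈ 0.0957 T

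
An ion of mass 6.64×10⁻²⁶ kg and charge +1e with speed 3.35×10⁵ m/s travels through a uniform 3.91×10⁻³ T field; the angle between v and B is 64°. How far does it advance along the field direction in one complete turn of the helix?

p ≈ 97.8 m

v∥ = v cosθ = 3.35×10⁵·cos64° ≈ 1.469×10⁵ m/s.
T = 2πm/(|q|B) = 2π(6.64×10⁻²⁶)/((1.602×10⁻¹⁹)(3.91×10⁻³)) ≈ 6.661×10⁻⁴ s.
pitch = v∥ T = (1.469×10⁵)(6.661×10⁻⁴) ≈ 97.8 m.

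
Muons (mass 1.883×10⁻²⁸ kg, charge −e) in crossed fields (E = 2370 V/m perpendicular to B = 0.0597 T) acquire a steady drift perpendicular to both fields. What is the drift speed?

In crossed fields the guiding centre drifts at v_d = |E×B|/B² = E/B, independent of charge and mass.
v_d = 2370/0.0597 = 3.97×10⁴ m/s.

v_d ≈ 3.97×10⁴ m/s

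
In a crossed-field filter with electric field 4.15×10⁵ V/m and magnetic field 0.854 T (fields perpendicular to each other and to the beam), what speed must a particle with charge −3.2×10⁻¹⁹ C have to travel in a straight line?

Zero net Lorentz force requires |qE| = |q v×B|, i.e. E = vB.
v = E/B = 4.15×10⁵/0.854 = 4.86×10⁵ m/s.

v = 4.86×10⁵ m/s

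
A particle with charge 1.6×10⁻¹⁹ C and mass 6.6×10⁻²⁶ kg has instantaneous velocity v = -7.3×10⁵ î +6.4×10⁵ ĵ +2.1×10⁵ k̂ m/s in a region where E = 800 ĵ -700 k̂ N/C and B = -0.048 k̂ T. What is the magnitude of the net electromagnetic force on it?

|F| ≈ 7.36×10⁻¹⁵ N

v×B = (-3.07×10⁴, -3.50×10⁴, 0) N/C.
E + v×B = (-3.07×10⁴, -3.42×10⁴, -700) N/C.
F = q(E + v×B) = (1.6×10⁻¹⁹ C)·(-3.07×10⁴, -3.42×10⁴, -700) = (-4.92×10⁻¹⁵, -5.48×10⁻¹⁵, -1.12×10⁻¹⁶) N.
|F| = 7.36×10⁻¹⁵ N.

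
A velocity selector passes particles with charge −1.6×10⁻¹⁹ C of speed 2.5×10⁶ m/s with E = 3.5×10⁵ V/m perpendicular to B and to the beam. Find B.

Balance of forces in the selector: qE = qvB ⇒ B = E/v.
B = 3.5×10⁵/2.5×10⁶ = 0.14 T.

B = 0.14 T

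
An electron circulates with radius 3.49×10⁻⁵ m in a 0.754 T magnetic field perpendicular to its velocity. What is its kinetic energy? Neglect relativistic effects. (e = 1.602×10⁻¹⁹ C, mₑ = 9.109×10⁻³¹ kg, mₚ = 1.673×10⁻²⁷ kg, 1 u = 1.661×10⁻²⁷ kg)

KE ≈ 60.9 eV

v = |q|Br/m, then KE = ½mv² = (qBr)²/(2m).
v = (1.602×10⁻¹⁹)(0.754)(3.49×10⁻⁵)/9.109×10⁻³¹ ≈ 4.628×10⁶ m/s.
KE = ½(9.109×10⁻³¹)(4.628×10⁶)² ≈ 9.75×10⁻¹⁸ J = 60.9 eV.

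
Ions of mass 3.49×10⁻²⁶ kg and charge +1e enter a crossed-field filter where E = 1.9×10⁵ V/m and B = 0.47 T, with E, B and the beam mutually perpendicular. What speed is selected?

v = 4.0×10⁵ m/s

Straight-line motion ⇒ electric and magnetic forces cancel, so E = vB.
v = E/B = 1.9×10⁵/0.47 = 4.0×10⁵ m/s.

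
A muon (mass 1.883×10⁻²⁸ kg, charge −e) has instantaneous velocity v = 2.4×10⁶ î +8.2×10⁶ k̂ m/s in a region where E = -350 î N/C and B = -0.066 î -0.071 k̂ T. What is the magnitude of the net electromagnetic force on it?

|F| ≈ 5.94×10⁻¹⁴ N

v×B = (0, -3.71×10⁵, 0) N/C.
E + v×B = (-350, -3.71×10⁵, 0) N/C.
F = q(E + v×B) = (−1.602×10⁻¹⁹ C)·(-350, -3.71×10⁵, 0) = (5.61×10⁻¹⁷, 5.94×10⁻¹⁴, 0) N.
|F| = 5.94×10⁻¹⁴ N.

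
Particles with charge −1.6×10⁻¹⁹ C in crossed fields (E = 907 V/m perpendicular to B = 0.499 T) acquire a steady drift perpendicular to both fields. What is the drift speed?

v_d ≈ 1820 m/s

The E×B drift speed is v_d = E/B.
v_d = 907/0.499 = 1820 m/s.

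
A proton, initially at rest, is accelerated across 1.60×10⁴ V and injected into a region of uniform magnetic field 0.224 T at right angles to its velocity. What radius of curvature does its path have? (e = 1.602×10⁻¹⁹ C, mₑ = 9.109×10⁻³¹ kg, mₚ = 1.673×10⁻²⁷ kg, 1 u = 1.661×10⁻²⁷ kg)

r ≈ 0.0816 m

Acceleration: |q|V = ½mv² ⇒ v = √(2|q|V/m) = √(2·1.602×10⁻¹⁹·1.60×10⁴/1.673×10⁻²⁷) ≈ 1.750×10⁶ m/s.
In the field: r = mv/(|q|B) = (1.673×10⁻²⁷)(1.750×10⁶)/((1.602×10⁻¹⁹)(0.224)) ≈ 0.0816 m.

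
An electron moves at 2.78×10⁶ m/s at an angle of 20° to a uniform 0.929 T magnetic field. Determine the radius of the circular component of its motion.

v⊥ = v sinθ = 2.78×10⁶·sin20° ≈ 9.508×10⁵ m/s.
r = m v⊥/(|q|B) = (9.109×10⁻³¹)(9.508×10⁵)/((1.602×10⁻¹⁹)(0.929)) ≈ 5.82×10⁻⁶ m.

r ≈ 5.82×10⁻⁶ m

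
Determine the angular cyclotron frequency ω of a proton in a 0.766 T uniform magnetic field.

ω = |q|B/m.
ω = (1.602×10⁻¹⁹)(0.766)/1.673×10⁻²⁷ ≈ 7.33×10⁷ rad/s.

ω ≈ 7.33×10⁷ rad/s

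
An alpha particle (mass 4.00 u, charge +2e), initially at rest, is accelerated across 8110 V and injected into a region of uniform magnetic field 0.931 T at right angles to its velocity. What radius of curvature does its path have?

Acceleration: |q|V = ½mv² ⇒ v = √(2|q|V/m) = √(2·3.204×10⁻¹⁹·8110/6.644×10⁻²⁷) ≈ 8.844×10⁵ m/s.
In the field: r = mv/(|q|B) = (6.644×10⁻²⁷)(8.844×10⁵)/((3.204×10⁻¹⁹)(0.931)) ≈ 0.0197 m.

r ≈ 0.0197 m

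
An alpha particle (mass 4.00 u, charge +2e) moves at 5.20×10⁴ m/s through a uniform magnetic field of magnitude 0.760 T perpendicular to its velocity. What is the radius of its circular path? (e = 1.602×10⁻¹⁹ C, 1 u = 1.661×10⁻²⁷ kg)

r ≈ 1.42×10⁻³ m

The magnetic force provides the centripetal force: |q|vB = mv²/r.
r = mv/(|q|B) = (6.644×10⁻²⁷)(5.20×10⁴)/((3.204×10⁻¹⁹)(0.760)) ≈ 1.42×10⁻³ m.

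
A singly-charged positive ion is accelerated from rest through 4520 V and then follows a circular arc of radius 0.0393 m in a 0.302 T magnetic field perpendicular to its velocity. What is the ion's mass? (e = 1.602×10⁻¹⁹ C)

Combine |q|V = ½mv² and r = mv/(|q|B): eliminate v to get m = qB²r²/(2V).
m = (1.602×10⁻¹⁹)(0.302)²(0.0393)²/(2·4520) ≈ 2.50×10⁻²⁷ kg.

m ≈ 2.50×10⁻²⁷ kg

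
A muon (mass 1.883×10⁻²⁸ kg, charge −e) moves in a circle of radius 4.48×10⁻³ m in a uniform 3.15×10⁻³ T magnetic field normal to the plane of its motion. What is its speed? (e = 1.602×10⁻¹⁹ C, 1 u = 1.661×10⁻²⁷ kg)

From |q|vB = mv²/r, v = |q|Br/m.
v = (1.602×10⁻¹⁹)(3.15×10⁻³)(4.48×10⁻³)/1.883×10⁻²⁸ ≈ 1.20×10⁴ m/s.

v ≈ 1.20×10⁴ m/s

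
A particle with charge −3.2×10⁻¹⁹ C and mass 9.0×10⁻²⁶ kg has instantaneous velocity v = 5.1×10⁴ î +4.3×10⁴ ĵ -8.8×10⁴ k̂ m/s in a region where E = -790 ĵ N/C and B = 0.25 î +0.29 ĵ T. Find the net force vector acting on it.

v×B = (2.55×10⁴, -2.20×10⁴, 4040) N/C.
E + v×B = (2.55×10⁴, -2.28×10⁴, 4040) N/C.
F = q(E + v×B) = (−3.2×10⁻¹⁹ C)·(2.55×10⁴, -2.28×10⁴, 4040) = (-8.17×10⁻¹⁵, 7.29×10⁻¹⁵, -1.29×10⁻¹⁵) N.

F ≈ (-8.17×10⁻¹⁵, 7.29×10⁻¹⁵, -1.29×10⁻¹⁵) N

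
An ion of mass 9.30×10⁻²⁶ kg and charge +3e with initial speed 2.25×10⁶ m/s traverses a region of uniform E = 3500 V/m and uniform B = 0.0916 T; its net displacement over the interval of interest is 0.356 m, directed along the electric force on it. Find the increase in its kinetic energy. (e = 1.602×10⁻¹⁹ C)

The magnetic force is always ⟂ v and does no work; only the electric force changes KE.
ΔKE = F_E · d = |q|E d = (4.806×10⁻¹⁹)(3500)(0.356) ≈ 5.99×10⁻¹⁶ J.

ΔKE ≈ 5.99×10⁻¹⁶ J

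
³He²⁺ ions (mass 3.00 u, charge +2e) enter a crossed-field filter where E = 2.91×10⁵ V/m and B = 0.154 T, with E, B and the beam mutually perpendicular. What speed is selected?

v = 1.89×10⁶ m/s

For undeflected motion the electric and magnetic forces balance: qE = qvB.
v = E/B = 2.91×10⁵/0.154 = 1.89×10⁶ m/s.
The result is independent of the particle's charge and mass.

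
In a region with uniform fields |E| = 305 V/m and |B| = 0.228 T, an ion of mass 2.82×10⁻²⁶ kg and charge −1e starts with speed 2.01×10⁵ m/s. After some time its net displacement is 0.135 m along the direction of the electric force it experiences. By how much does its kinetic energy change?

ΔKE ≈ 6.60×10⁻¹⁸ J

The magnetic force is always ⟂ v and does no work; only the electric force changes KE.
ΔKE = F_E · d = |q|E d = (1.602×10⁻¹⁹)(305)(0.135) ≈ 6.60×10⁻¹⁸ J.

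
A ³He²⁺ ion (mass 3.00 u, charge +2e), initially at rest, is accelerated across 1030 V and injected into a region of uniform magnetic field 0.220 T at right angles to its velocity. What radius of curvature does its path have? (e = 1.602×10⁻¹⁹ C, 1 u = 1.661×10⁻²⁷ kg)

r ≈ 0.0257 m

Acceleration: |q|V = ½mv² ⇒ v = √(2|q|V/m) = √(2·3.204×10⁻¹⁹·1030/4.983×10⁻²⁷) ≈ 3.639×10⁵ m/s.
In the field: r = mv/(|q|B) = (4.983×10⁻²⁷)(3.639×10⁵)/((3.204×10⁻¹⁹)(0.220)) ≈ 0.0257 m.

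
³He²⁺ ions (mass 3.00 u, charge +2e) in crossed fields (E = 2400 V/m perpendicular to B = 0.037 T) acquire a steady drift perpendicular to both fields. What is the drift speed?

v_d ≈ 6.5×10⁴ m/s

In crossed fields the guiding centre drifts at v_d = |E×B|/B² = E/B, independent of charge and mass.
v_d = 2400/0.037 = 6.5×10⁴ m/s.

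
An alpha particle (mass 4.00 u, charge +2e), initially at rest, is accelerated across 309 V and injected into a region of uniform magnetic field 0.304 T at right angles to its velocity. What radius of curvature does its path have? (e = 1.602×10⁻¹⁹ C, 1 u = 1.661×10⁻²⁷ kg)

Acceleration: |q|V = ½mv² ⇒ v = √(2|q|V/m) = √(2·3.204×10⁻¹⁹·309/6.644×10⁻²⁷) ≈ 1.726×10⁵ m/s.
In the field: r = mv/(|q|B) = (6.644×10⁻²⁷)(1.726×10⁵)/((3.204×10⁻¹⁹)(0.304)) ≈ 0.0118 m.

r ≈ 0.0118 m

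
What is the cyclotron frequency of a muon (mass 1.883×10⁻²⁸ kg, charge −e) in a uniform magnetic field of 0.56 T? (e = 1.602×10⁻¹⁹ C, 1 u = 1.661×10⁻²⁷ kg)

f = |q|B/(2πm).
f = (1.602×10⁻¹⁹)(0.56)/(2π·1.883×10⁻²⁸) ≈ 7.6×10⁷ Hz.

f ≈ 7.6×10⁷ Hz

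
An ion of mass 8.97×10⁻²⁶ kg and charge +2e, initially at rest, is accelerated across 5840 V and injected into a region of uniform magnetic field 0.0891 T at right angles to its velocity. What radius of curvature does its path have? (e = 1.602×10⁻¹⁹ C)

Acceleration: |q|V = ½mv² ⇒ v = √(2|q|V/m) = √(2·3.204×10⁻¹⁹·5840/8.97×10⁻²⁶) ≈ 2.043×10⁵ m/s.
In the field: r = mv/(|q|B) = (8.97×10⁻²⁶)(2.043×10⁵)/((3.204×10⁻¹⁹)(0.0891)) ≈ 0.642 m.

r ≈ 0.642 m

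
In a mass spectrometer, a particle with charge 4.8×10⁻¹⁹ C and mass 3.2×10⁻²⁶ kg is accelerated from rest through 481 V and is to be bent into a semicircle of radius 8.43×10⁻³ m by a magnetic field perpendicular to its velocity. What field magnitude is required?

B ≈ 0.950 T

v = √(2|q|V/m) = √(2·4.8×10⁻¹⁹·481/3.2×10⁻²⁶) ≈ 1.201×10⁵ m/s.
B = mv/(|q|r) = (3.2×10⁻²⁶)(1.201×10⁵)/((4.8×10⁻¹⁹)(8.43×10⁻³)) ≈ 0.950 T.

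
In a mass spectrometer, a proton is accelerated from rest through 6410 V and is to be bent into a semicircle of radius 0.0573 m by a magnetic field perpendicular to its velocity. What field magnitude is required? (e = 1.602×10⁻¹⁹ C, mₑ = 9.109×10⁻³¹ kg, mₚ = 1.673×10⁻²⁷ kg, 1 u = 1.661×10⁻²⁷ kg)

B ≈ 0.202 T

v = √(2|q|V/m) = √(2·1.602×10⁻¹⁹·6410/1.673×10⁻²⁷) ≈ 1.108×10⁶ m/s.
B = mv/(|q|r) = (1.673×10⁻²⁷)(1.108×10⁶)/((1.602×10⁻¹⁹)(0.0573)) ≈ 0.202 T.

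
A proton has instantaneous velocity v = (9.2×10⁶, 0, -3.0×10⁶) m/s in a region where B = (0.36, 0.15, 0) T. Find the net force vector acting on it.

v×B = (4.50×10⁵, -1.08×10⁶, 1.38×10⁶) N/C.
F = q v×B = (1.602×10⁻¹⁹ C)·(4.50×10⁵, -1.08×10⁶, 1.38×10⁶) = (7.21×10⁻¹⁴, -1.73×10⁻¹³, 2.21×10⁻¹³) N.

F ≈ (7.21×10⁻¹⁴, -1.73×10⁻¹³, 2.21×10⁻¹³) N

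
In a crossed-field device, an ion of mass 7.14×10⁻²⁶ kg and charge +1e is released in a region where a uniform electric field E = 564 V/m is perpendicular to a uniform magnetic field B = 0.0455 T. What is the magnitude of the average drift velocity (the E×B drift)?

v_d ≈ 1.24×10⁴ m/s

The E×B drift speed is v_d = E/B.
v_d = 564/0.0455 = 1.24×10⁴ m/s.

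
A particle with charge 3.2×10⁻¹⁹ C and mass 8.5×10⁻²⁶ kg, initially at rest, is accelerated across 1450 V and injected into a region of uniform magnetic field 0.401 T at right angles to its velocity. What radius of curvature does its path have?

Acceleration: |q|V = ½mv² ⇒ v = √(2|q|V/m) = √(2·3.2×10⁻¹⁹·1450/8.5×10⁻²⁶) ≈ 1.045×10⁵ m/s.
In the field: r = mv/(|q|B) = (8.5×10⁻²⁶)(1.045×10⁵)/((3.2×10⁻¹⁹)(0.401)) ≈ 0.0692 m.

r ≈ 0.0692 m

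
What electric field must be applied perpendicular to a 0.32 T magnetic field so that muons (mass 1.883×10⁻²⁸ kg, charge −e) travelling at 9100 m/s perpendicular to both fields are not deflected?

For straight-line motion qE = qvB, so E = vB.
E = 9100 × 0.32 = 2900 V/m.

E = 2900 V/m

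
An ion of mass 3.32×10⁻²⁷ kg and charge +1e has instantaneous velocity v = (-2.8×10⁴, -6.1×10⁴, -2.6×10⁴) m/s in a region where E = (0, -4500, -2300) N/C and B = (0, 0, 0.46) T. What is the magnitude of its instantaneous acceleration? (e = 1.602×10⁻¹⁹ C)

|a| ≈ 1.42×10¹² m/s²

v×B = (-2.81×10⁴, 1.29×10⁴, 0) N/C.
E + v×B = (-2.81×10⁴, 8380, -2300) N/C.
F = q(E + v×B) = (1.602×10⁻¹⁹ C)·(-2.81×10⁴, 8380, -2300) = (-4.50×10⁻¹⁵, 1.34×10⁻¹⁵, -3.68×10⁻¹⁶) N.
|a| = |F|/m = 4.706×10⁻¹⁵/3.32×10⁻²⁷ ≈ 1.42×10¹² m/s².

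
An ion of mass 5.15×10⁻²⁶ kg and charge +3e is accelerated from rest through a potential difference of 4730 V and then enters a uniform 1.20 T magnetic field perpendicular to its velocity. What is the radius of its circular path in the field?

Acceleration: |q|V = ½mv² ⇒ v = √(2|q|V/m) = √(2·4.806×10⁻¹⁹·4730/5.15×10⁻²⁶) ≈ 2.971×10⁵ m/s.
In the field: r = mv/(|q|B) = (5.15×10⁻²⁶)(2.971×10⁵)/((4.806×10⁻¹⁹)(1.20)) ≈ 0.0265 m.

r ≈ 0.0265 m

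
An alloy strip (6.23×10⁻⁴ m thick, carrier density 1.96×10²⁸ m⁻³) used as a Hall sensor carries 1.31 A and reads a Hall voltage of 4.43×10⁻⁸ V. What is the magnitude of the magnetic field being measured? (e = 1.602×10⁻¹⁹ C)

B ≈ 0.0662 T

From V_H = IB/(n e t), B = V_H n e t / I.
B = (4.43×10⁻⁸)(1.96×10²⁸)(1.602×10⁻¹⁹)(6.23×10⁻⁴)/1.31 ≈ 0.0662 T.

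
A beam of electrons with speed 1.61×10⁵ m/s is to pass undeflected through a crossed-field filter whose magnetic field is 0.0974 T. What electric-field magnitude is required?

For straight-line motion qE = qvB, so E = vB.
E = 1.61×10⁵ × 0.0974 = 1.57×10⁴ V/m.

E = 1.57×10⁴ V/m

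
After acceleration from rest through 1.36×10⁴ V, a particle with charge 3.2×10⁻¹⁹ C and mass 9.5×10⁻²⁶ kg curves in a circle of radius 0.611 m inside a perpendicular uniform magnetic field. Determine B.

B ≈ 0.147 T

v = √(2|q|V/m) = √(2·3.2×10⁻¹⁹·1.36×10⁴/9.5×10⁻²⁶) ≈ 3.027×10⁵ m/s.
B = mv/(|q|r) = (9.5×10⁻²⁶)(3.027×10⁵)/((3.2×10⁻¹⁹)(0.611)) ≈ 0.147 T.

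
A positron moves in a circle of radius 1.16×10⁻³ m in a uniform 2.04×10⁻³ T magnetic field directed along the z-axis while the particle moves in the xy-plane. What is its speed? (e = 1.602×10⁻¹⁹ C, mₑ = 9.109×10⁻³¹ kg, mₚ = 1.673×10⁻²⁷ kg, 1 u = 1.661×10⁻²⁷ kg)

v ≈ 4.16×10⁵ m/s

From |q|vB = mv²/r, v = |q|Br/m.
v = (1.602×10⁻¹⁹)(2.04×10⁻³)(1.16×10⁻³)/9.109×10⁻³¹ ≈ 4.16×10⁵ m/s.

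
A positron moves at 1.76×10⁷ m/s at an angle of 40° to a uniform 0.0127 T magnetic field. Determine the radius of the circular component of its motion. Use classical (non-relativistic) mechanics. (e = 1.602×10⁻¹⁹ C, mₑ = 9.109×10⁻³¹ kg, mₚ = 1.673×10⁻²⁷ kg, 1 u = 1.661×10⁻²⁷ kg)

r ≈ 5.07×10⁻³ m

v⊥ = v sinθ = 1.76×10⁷·sin40° ≈ 1.131×10⁷ m/s.
r = m v⊥/(|q|B) = (9.109×10⁻³¹)(1.131×10⁷)/((1.602×10⁻¹⁹)(0.0127)) ≈ 5.07×10⁻³ m.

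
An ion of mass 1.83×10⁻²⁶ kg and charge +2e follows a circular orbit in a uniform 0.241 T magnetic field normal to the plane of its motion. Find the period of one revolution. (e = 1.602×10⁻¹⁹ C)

The cyclotron period depends only on m, q, B: T = 2πm/(|q|B).
T = 2π(1.83×10⁻²⁶)/((3.204×10⁻¹⁹)(0.241)) ≈ 1.49×10⁻⁶ s.

T ≈ 1.49×10⁻⁶ s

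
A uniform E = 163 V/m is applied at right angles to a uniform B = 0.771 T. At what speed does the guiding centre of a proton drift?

The E×B drift speed is v_d = E/B.
v_d = 163/0.771 = 211 m/s.

v_d ≈ 211 m/s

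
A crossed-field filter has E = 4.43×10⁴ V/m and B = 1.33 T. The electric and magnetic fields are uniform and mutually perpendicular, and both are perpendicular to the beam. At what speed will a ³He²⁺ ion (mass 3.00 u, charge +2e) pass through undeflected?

Straight-line motion ⇒ electric and magnetic forces cancel, so E = vB.
v = E/B = 4.43×10⁴/1.33 = 3.33×10⁴ m/s.

v = 3.33×10⁴ m/s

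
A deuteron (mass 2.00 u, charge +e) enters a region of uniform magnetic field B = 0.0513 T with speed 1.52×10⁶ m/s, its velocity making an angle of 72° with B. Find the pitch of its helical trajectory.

v∥ = v cosθ = 1.52×10⁶·cos72° ≈ 4.697×10⁵ m/s.
T = 2πm/(|q|B) = 2π(3.322×10⁻²⁷)/((1.602×10⁻¹⁹)(0.0513)) ≈ 2.540×10⁻⁶ s.
pitch = v∥ T = (4.697×10⁵)(2.540×10⁻⁶) ≈ 1.19 m.

p ≈ 1.19 m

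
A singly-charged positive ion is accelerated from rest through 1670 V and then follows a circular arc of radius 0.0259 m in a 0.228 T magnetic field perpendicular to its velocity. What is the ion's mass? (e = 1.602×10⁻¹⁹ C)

Combine |q|V = ½mv² and r = mv/(|q|B): eliminate v to get m = qB²r²/(2V).
m = (1.602×10⁻¹⁹)(0.228)²(0.0259)²/(2·1670) ≈ 1.67×10⁻²⁷ kg.

m ≈ 1.67×10⁻²⁷ kg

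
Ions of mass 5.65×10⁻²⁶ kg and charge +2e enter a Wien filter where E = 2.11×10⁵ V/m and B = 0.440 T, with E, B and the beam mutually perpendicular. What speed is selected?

Zero net Lorentz force requires |qE| = |q v×B|, i.e. E = vB.
v = E/B = 2.11×10⁵/0.440 = 4.80×10⁵ m/s.

v = 4.80×10⁵ m/s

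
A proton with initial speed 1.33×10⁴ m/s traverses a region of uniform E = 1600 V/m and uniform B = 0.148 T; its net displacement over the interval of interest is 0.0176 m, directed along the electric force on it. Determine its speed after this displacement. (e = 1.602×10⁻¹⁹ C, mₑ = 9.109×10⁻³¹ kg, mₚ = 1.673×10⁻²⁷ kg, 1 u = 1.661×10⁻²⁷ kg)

v_f ≈ 7.46×10⁴ m/s

B does no work; ΔKE = |q|E d.
½mv_f² = ½mv₀² + |q|Ed = ½(1.673×10⁻²⁷)(1.33×10⁴)² + (1.602×10⁻¹⁹)(1600)(0.0176) ≈ 1.480×10⁻¹⁹ J + 4.511×10⁻¹⁸ J ≈ 4.659×10⁻¹⁸ J.
v_f = √(2·4.659×10⁻¹⁸/1.673×10⁻²⁷) ≈ 7.46×10⁴ m/s.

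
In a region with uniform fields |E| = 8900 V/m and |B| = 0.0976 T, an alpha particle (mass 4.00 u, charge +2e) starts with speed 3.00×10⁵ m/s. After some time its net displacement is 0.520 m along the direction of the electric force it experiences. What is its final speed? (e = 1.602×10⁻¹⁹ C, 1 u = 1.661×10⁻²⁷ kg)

B does no work; ΔKE = |q|E d.
½mv_f² = ½mv₀² + |q|Ed = ½(6.644×10⁻²⁷)(3.00×10⁵)² + (3.204×10⁻¹⁹)(8900)(0.520) ≈ 2.990×10⁻¹⁶ J + 1.483×10⁻¹⁵ J ≈ 1.782×10⁻¹⁵ J.
v_f = √(2·1.782×10⁻¹⁵/6.644×10⁻²⁷) ≈ 7.32×10⁵ m/s.

v_f ≈ 7.32×10⁵ m/s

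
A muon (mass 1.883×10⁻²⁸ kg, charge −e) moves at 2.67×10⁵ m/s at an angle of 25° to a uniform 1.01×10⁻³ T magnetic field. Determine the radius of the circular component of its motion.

r ≈ 0.131 m

v⊥ = v sinθ = 2.67×10⁵·sin25° ≈ 1.128×10⁵ m/s.
r = m v⊥/(|q|B) = (1.883×10⁻²⁸)(1.128×10⁵)/((1.602×10⁻¹⁹)(1.01×10⁻³)) ≈ 0.131 m.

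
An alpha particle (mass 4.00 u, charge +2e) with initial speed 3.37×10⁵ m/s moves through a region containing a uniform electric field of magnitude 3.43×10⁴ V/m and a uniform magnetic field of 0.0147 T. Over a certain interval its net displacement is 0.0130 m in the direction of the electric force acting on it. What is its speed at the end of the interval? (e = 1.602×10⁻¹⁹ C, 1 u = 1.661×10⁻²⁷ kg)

B does no work; ΔKE = |q|E d.
½mv_f² = ½mv₀² + |q|Ed = ½(6.644×10⁻²⁷)(3.37×10⁵)² + (3.204×10⁻¹⁹)(3.43×10⁴)(0.0130) ≈ 3.773×10⁻¹⁶ J + 1.429×10⁻¹⁶ J ≈ 5.201×10⁻¹⁶ J.
v_f = √(2·5.201×10⁻¹⁶/6.644×10⁻²⁷) ≈ 3.96×10⁵ m/s.

v_f ≈ 3.96×10⁵ m/s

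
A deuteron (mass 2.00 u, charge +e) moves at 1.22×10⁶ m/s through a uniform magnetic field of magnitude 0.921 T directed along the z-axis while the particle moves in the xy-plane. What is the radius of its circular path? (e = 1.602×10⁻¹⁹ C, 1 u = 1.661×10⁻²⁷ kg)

r ≈ 0.0275 m

The magnetic force provides the centripetal force: |q|vB = mv²/r.
r = mv/(|q|B) = (3.322×10⁻²⁷)(1.22×10⁶)/((1.602×10⁻¹⁹)(0.921)) ≈ 0.0275 m.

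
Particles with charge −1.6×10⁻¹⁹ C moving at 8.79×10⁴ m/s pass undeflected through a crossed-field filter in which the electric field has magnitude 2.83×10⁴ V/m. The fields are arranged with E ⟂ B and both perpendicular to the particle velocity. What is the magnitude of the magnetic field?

Balance of forces in the selector: qE = qvB ⇒ B = E/v.
B = 2.83×10⁴/8.79×10⁴ = 0.322 T.

B = 0.322 T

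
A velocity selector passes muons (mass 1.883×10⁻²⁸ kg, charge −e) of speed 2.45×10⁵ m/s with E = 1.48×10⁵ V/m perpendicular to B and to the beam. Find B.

B = 0.604 T

Balance of forces in the selector: qE = qvB ⇒ B = E/v.
B = 1.48×10⁵/2.45×10⁵ = 0.604 T.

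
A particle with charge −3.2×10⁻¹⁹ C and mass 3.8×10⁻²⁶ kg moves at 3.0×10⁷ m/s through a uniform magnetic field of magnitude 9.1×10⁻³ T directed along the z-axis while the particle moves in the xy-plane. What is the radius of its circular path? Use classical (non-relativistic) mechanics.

The magnetic force provides the centripetal force: |q|vB = mv²/r.
r = mv/(|q|B) = (3.8×10⁻²⁶)(3.0×10⁷)/((3.2×10⁻¹⁹)(9.1×10⁻³)) ≈ 390 m.

r ≈ 390 m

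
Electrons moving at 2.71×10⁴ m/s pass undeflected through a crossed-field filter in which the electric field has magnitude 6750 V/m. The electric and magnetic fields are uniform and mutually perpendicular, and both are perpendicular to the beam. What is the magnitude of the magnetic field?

Balance of forces in the selector: qE = qvB ⇒ B = E/v.
B = 6750/2.71×10⁴ = 0.249 T.

B = 0.249 T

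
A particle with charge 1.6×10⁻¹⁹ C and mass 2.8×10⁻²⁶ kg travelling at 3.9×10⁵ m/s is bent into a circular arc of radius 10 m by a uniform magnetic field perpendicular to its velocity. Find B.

From |q|vB = mv²/r, B = mv/(|q|r).
B = (2.8×10⁻²⁶)(3.9×10⁵)/((1.6×10⁻¹⁹)(10)) ≈ 6.8×10⁻³ T.

B ≈ 6.8×10⁻³ T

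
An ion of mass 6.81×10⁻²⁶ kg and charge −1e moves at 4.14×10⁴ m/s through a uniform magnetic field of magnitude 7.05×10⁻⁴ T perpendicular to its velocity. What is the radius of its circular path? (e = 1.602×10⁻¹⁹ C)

The magnetic force provides the centripetal force: |q|vB = mv²/r.
r = mv/(|q|B) = (6.81×10⁻²⁶)(4.14×10⁴)/((1.602×10⁻¹⁹)(7.05×10⁻⁴)) ≈ 25.0 m.

r ≈ 25.0 m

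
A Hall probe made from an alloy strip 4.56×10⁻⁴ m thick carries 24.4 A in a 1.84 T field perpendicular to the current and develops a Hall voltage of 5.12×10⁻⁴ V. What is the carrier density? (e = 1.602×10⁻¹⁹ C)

From V_H = IB/(n e t), n = IB/(V_H e t).
n = (24.4)(1.84)/((5.12×10⁻⁴)(1.602×10⁻¹⁹)(4.56×10⁻⁴)) ≈ 1.20×10²⁷ m⁻³.

n ≈ 1.20×10²⁷ m⁻³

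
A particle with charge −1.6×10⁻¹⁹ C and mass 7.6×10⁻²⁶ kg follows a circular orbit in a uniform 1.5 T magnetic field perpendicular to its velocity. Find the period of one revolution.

The cyclotron period depends only on m, q, B: T = 2πm/(|q|B).
T = 2π(7.6×10⁻²⁶)/((1.6×10⁻¹⁹)(1.5)) ≈ 2.0×10⁻⁶ s.

T ≈ 2.0×10⁻⁶ s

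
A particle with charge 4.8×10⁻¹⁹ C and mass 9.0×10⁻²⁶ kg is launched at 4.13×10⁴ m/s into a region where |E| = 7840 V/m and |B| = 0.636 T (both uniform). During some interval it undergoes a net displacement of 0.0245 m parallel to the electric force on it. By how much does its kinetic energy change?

ΔKE ≈ 9.22×10⁻¹⁷ J

The magnetic force is always ⟂ v and does no work; only the electric force changes KE.
ΔKE = F_E · d = |q|E d = (4.8×10⁻¹⁹)(7840)(0.0245) ≈ 9.22×10⁻¹⁷ J.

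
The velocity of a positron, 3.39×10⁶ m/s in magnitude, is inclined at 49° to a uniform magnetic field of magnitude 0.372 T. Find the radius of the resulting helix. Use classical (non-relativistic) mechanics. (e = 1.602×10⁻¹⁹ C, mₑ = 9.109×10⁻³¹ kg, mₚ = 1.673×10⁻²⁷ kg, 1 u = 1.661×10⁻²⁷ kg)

r ≈ 3.91×10⁻⁵ m

v⊥ = v sinθ = 3.39×10⁶·sin49° ≈ 2.558×10⁶ m/s.
r = m v⊥/(|q|B) = (9.109×10⁻³¹)(2.558×10⁶)/((1.602×10⁻¹⁹)(0.372)) ≈ 3.91×10⁻⁵ m.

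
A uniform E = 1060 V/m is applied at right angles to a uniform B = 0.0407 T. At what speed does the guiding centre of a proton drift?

The E×B drift speed is v_d = E/B.
v_d = 1060/0.0407 = 2.60×10⁴ m/s.

v_d ≈ 2.60×10⁴ m/s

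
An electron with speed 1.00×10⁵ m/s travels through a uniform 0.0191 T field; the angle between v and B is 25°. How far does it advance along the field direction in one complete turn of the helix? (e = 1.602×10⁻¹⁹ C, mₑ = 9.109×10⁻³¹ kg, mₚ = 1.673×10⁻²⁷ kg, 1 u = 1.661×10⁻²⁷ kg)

v∥ = v cosθ = 1.00×10⁵·cos25° ≈ 9.063×10⁴ m/s.
T = 2πm/(|q|B) = 2π(9.109×10⁻³¹)/((1.602×10⁻¹⁹)(0.0191)) ≈ 1.870×10⁻⁹ s.
pitch = v∥ T = (9.063×10⁴)(1.870×10⁻⁹) ≈ 1.70×10⁻⁴ m.

p ≈ 1.70×10⁻⁴ m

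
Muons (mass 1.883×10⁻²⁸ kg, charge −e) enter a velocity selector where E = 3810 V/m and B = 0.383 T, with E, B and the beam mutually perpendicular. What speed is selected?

Zero net Lorentz force requires |qE| = |q v×B|, i.e. E = vB.
v = E/B = 3810/0.383 = 9950 m/s.

v = 9950 m/s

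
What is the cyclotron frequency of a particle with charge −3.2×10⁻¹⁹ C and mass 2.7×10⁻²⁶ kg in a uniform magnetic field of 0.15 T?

f = |q|B/(2πm).
f = (3.2×10⁻¹⁹)(0.15)/(2π·2.7×10⁻²⁶) ≈ 2.8×10⁵ Hz.

f ≈ 2.8×10⁵ Hz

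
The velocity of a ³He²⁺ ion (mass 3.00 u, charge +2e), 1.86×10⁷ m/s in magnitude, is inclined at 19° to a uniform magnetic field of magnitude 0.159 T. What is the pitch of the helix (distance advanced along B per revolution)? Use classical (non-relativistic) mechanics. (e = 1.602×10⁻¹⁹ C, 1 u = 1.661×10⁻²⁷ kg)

p ≈ 10.8 m

v∥ = v cosθ = 1.86×10⁷·cos19° ≈ 1.759×10⁷ m/s.
T = 2πm/(|q|B) = 2π(4.983×10⁻²⁷)/((3.204×10⁻¹⁹)(0.159)) ≈ 6.146×10⁻⁷ s.
pitch = v∥ T = (1.759×10⁷)(6.146×10⁻⁷) ≈ 10.8 m.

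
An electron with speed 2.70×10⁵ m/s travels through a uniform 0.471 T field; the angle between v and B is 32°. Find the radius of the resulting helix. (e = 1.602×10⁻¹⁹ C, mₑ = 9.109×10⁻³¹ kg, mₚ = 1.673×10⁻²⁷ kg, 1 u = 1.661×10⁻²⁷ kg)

v⊥ = v sinθ = 2.70×10⁵·sin32° ≈ 1.431×10⁵ m/s.
r = m v⊥/(|q|B) = (9.109×10⁻³¹)(1.431×10⁵)/((1.602×10⁻¹⁹)(0.471)) ≈ 1.73×10⁻⁶ m.

r ≈ 1.73×10⁻⁶ m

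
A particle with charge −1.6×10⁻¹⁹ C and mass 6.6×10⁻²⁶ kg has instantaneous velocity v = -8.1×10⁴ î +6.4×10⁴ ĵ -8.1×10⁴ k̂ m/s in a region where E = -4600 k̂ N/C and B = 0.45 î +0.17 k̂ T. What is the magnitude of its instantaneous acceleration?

v×B = (1.09×10⁴, -2.27×10⁴, -2.88×10⁴) N/C.
E + v×B = (1.09×10⁴, -2.27×10⁴, -3.34×10⁴) N/C.
F = q(E + v×B) = (−1.6×10⁻¹⁹ C)·(1.09×10⁴, -2.27×10⁴, -3.34×10⁴) = (-1.74×10⁻¹⁵, 3.63×10⁻¹⁵, 5.34×10⁻¹⁵) N.
|a| = |F|/m = 6.690×10⁻¹⁵/6.6×10⁻²⁶ ≈ 1.01×10¹¹ m/s².

|a| ≈ 1.01×10¹¹ m/s²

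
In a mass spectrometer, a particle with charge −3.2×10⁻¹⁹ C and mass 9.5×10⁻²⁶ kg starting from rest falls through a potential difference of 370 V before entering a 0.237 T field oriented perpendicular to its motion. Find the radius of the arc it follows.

r ≈ 0.0625 m

Acceleration: |q|V = ½mv² ⇒ v = √(2|q|V/m) = √(2·3.2×10⁻¹⁹·370/9.5×10⁻²⁶) ≈ 4.993×10⁴ m/s.
In the field: r = mv/(|q|B) = (9.5×10⁻²⁶)(4.993×10⁴)/((3.2×10⁻¹⁹)(0.237)) ≈ 0.0625 m.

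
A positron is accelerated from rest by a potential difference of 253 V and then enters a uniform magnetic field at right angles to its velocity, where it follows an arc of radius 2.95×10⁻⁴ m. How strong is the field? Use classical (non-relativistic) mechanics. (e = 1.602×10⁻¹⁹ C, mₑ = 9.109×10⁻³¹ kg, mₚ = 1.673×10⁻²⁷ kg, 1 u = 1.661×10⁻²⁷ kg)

B ≈ 0.182 T

v = √(2|q|V/m) = √(2·1.602×10⁻¹⁹·253/9.109×10⁻³¹) ≈ 9.433×10⁶ m/s.
B = mv/(|q|r) = (9.109×10⁻³¹)(9.433×10⁶)/((1.602×10⁻¹⁹)(2.95×10⁻⁴)) ≈ 0.182 T.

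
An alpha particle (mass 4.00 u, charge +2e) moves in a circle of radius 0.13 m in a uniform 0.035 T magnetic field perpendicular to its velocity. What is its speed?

v ≈ 2.2×10⁵ m/s

From |q|vB = mv²/r, v = |q|Br/m.
v = (3.204×10⁻¹⁹)(0.035)(0.13)/6.644×10⁻²⁷ ≈ 2.2×10⁵ m/s.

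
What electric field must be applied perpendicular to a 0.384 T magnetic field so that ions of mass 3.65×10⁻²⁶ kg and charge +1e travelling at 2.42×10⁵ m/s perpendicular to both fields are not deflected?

For straight-line motion qE = qvB, so E = vB.
E = 2.42×10⁵ × 0.384 = 9.29×10⁴ V/m.

E = 9.29×10⁴ V/m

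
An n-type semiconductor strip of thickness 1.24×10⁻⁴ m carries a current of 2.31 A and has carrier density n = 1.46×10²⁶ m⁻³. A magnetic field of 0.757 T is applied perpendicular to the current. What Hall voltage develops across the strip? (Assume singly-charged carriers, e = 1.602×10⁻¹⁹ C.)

V_H ≈ 6.03×10⁻⁴ V

V_H = IB/(n e t).
V_H = (2.31)(0.757)/((1.46×10²⁶)(1.602×10⁻¹⁹)(1.24×10⁻⁴)) ≈ 6.03×10⁻⁴ V.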